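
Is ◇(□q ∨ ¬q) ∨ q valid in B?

Tableau for the negation ¬(◇(□q ∨ ¬q) ∨ q):
1. ¬(◇(□q ∨ ¬q) ∨ q), w0
2. ¬◇(□q ∨ ¬q), w0
3. ¬q, w0
4. ¬(□q ∨ ¬q), w0
5. ¬□q, w0
6. q, w0
Accessibility: w0Rw0
Branch closes: q and ¬q both at w0.
All branches of the negation close; one closing branch shown above.

Yes, valid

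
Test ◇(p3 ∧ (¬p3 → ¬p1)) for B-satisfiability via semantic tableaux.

1. ◇(p3 ∧ (¬p3 → ¬p1)), 0
2. p3 ∧ (¬p3 → ¬p1), 1
3. p3, 1
4. ¬p3 → ¬p1, 1
5. ¬p1, 1
Accessibility: 0R0, 0R1, 1R0, 1R1

Yes, satisfiable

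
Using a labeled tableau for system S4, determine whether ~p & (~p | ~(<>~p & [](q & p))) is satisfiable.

1. ~p & (~p | ~(<>~p & [](q & p))), 0
2. ~p, 0
3. ~p | ~(<>~p & [](q & p)), 0
4. ~(<>~p & [](q & p)), 0
5. ~[](q & p), 0
6. ~(q & p), 1
7. ~p, 1
Accessibility: 0R0, 0R1, 1R1

Satisfiable (open branch found)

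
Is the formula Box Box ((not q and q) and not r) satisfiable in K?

1. Box Box ((not q and q) and not r), u

Satisfiable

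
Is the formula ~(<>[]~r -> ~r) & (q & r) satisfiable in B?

No, unsatisfiable

1. ~(<>[]~r -> ~r) & (q & r), u
2. ~(<>[]~r -> ~r), u
3. q & r, u
4. <>[]~r, u
5. r, u
6. q, u
7. []~r, v
8. ~r, u
Accessibility: uRu, uRv, vRu, vRv
Branch closes: r and ~r both at u.
All branches of the tableau close; one closing branch shown above.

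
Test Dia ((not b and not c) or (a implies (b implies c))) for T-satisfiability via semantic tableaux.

1. Dia ((not b and not c) or (a implies (b implies c))), 0
2. (not b and not c) or (a implies (b implies c)), 1   [Dia-rule on 1: fresh world 1, 0R1]
3. a implies (b implies c), 1   [or-rule on 2 (branches; this branch)]
4. b implies c, 1   [implies-rule on 3 (branches; this branch)]
5. c, 1   [implies-rule on 4 (branches; this branch)]
Accessibility: 0R0, 0R1, 1R1

Yes, satisfiable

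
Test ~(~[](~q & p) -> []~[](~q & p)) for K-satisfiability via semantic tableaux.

Satisfiable (open branch found)

1. ~(~[](~q & p) -> []~[](~q & p)), 0
2. ~[](~q & p), 0
3. ~[]~[](~q & p), 0
4. ~(~q & p), 1
5. ~p, 1
6. [](~q & p), 2
Accessibility: 0R1, 0R2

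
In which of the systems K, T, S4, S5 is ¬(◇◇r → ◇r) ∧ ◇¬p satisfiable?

S4-tableau for the formula:
1. ¬(◇◇r → ◇r) ∧ ◇¬p, 0
2. ¬(◇◇r → ◇r), 0
3. ◇¬p, 0
4. ◇◇r, 0
5. ¬◇r, 0
6. ¬r, 0
7. ¬p, 1
8. ¬r, 1
9. ◇r, 2
10. ¬r, 2
11. r, 3
12. ¬r, 3
Accessibility: 0R0, 0R1, 0R2, 0R3, 1R1, 2R2, 2R3, 3R3
Branch closes: r and ¬r both at 3.
Every branch closes (one shown): unsatisfiable in S4, hence also in S5 (every S5-frame is an S4-frame).
T-tableau for the formula:
1. ¬(◇◇r → ◇r) ∧ ◇¬p, 0
2. ¬(◇◇r → ◇r), 0
3. ◇¬p, 0
4. ◇◇r, 0
5. ¬◇r, 0
6. ¬r, 0
7. ¬p, 1
8. ¬r, 1
9. ◇r, 2
10. ¬r, 2
11. r, 3
Accessibility: 0R0, 0R1, 0R2, 1R1, 2R2, 2R3, 3R3
Complete open branch: satisfiable in T, hence also in K (this T-model is also a K-model).

K, T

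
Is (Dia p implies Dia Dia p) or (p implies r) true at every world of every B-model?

Tableau for the negation not ((Dia p implies Dia Dia p) or (p implies r)):
1. not ((Dia p implies Dia Dia p) or (p implies r)), 0
2. not (Dia p implies Dia Dia p), 0
3. not (p implies r), 0
4. Dia p, 0
5. not Dia Dia p, 0
6. p, 0
7. not r, 0
8. not Dia p, 0
9. not p, 0
Accessibility: 0R0
Branch closes: p and not p both at 0.
All branches of the negation close; one closing branch shown above.

Yes, valid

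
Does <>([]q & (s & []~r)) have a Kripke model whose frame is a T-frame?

Yes, satisfiable

1. <>([]q & (s & []~r)), w0
2. []q & (s & []~r), w1   [<>-rule on 1: fresh world w1, w0Rw1]
3. []q, w1   [&-rule on 2]
4. s & []~r, w1   [&-rule on 2]
5. s, w1   [&-rule on 4]
6. []~r, w1   [&-rule on 4]
7. q, w1   [[]-rule on 3 via w1Rw1]
8. ~r, w1   [[]-rule on 6 via w1Rw1]
Accessibility: w0Rw0, w0Rw1, w1Rw1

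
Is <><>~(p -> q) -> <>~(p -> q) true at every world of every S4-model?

Tableau for the negation ~(<><>~(p -> q) -> <>~(p -> q)):
1. ~(<><>~(p -> q) -> <>~(p -> q)), w0
2. <><>~(p -> q), w0
3. ~<>~(p -> q), w0
4. p -> q, w0
5. q, w0
6. <>~(p -> q), w1
7. p -> q, w1
8. q, w1
9. ~(p -> q), w2
10. p, w2
11. ~q, w2
12. p -> q, w2
13. q, w2
Accessibility: w0Rw0, w0Rw1, w0Rw2, w1Rw1, w1Rw2, w2Rw2
Branch closes: q and ~q both at w2.
All branches of the negation close; one closing branch shown above.

Valid in S4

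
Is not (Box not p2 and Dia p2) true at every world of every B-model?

Yes, valid

Tableau for the negation Box not p2 and Dia p2:
1. Box not p2 and Dia p2, 0
2. Box not p2, 0   [and-rule on 1]
3. Dia p2, 0   [and-rule on 1]
4. not p2, 0   [Box-rule on 2 via 0R0]
5. p2, 1   [Dia-rule on 3: fresh world 1, 0R1]
6. not p2, 1   [Box-rule on 2 via 0R1]
Accessibility: 0R0, 0R1, 1R0, 1R1
Branch closes: p2 and not p2 both at 1.
All branches of the negation close; one closing branch shown above.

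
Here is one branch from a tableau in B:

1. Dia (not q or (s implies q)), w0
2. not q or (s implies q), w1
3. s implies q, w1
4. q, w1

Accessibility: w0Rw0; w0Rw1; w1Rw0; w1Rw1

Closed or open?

No, open

No atom appears with both signs at the same world.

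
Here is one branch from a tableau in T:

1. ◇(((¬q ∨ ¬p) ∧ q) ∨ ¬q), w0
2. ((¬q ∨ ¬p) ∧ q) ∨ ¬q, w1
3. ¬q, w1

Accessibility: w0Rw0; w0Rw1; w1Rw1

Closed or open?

No atom appears with both signs at the same world.

Not closed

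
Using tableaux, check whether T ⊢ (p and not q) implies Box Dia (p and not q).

Tableau for the negation not ((p and not q) implies Box Dia (p and not q)):
1. not ((p and not q) implies Box Dia (p and not q)), u
2. p and not q, u
3. not Box Dia (p and not q), u
4. p, u
5. not q, u
6. not Dia (p and not q), v
7. not (p and not q), v
8. q, v
Accessibility: uRu, uRv, vRv
The negation has an open branch (countermodel exists).

Not valid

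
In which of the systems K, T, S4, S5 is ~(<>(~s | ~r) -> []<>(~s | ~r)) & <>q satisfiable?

S4-tableau for the formula:
1. ~(<>(~s | ~r) -> []<>(~s | ~r)) & <>q, 0
2. ~(<>(~s | ~r) -> []<>(~s | ~r)), 0
3. <>q, 0
4. <>(~s | ~r), 0
5. ~[]<>(~s | ~r), 0
6. q, 1
7. ~s | ~r, 2
8. ~r, 2
9. ~<>(~s | ~r), 3
10. ~(~s | ~r), 3
11. s, 3
12. r, 3
Accessibility: 0R0, 0R1, 0R2, 0R3, 1R1, 2R2, 3R3
Complete open branch: satisfiable in S4, hence also in K, T (this S4-model is also a K-model and a T-model).
S5-tableau for the formula:
1. ~(<>(~s | ~r) -> []<>(~s | ~r)) & <>q, 0
2. ~(<>(~s | ~r) -> []<>(~s | ~r)), 0
3. <>q, 0
4. <>(~s | ~r), 0
5. ~[]<>(~s | ~r), 0
6. q, 1
7. ~s | ~r, 2
8. ~r, 2
9. ~<>(~s | ~r), 3
10. ~(~s | ~r), 0
11. s, 0
12. r, 0
13. ~(~s | ~r), 1
14. s, 1
15. r, 1
16. ~(~s | ~r), 2
17. s, 2
18. r, 2
Accessibility: 0R0, 0R1, 0R2, 0R3, 1R0, 1R1, 1R2, 1R3, 2R0, 2R1, 2R2, 2R3, 3R0, 3R1, 3R2, 3R3
Branch closes: r and ~r both at 2.
Every branch closes (one shown): unsatisfiable in S5.

K, T, S4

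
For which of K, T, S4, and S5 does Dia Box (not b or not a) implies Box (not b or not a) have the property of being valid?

S5

S5-tableau for the negation not (Dia Box (not b or not a) implies Box (not b or not a)):
1. not (Dia Box (not b or not a) implies Box (not b or not a)), u
2. Dia Box (not b or not a), u   [neg-implies-rule on 1]
3. not Box (not b or not a), u   [neg-implies-rule on 1]
4. Box (not b or not a), v   [Dia-rule on 2: fresh world v, uRv]
5. not b or not a, u   [Box-rule on 4 via vRu]
6. not b or not a, v   [Box-rule on 4 via vRv]
7. not a, u   [or-rule on 5 (branches; this branch)]
8. not a, v   [or-rule on 6 (branches; this branch)]
9. not (not b or not a), w   [neg-Box-rule on 3: fresh world w, uRw]
10. b, w   [neg-or-rule on 9]
11. a, w   [neg-or-rule on 9]
12. not b or not a, w   [Box-rule on 4 via vRw]
13. not a, w   [or-rule on 12 (branches; this branch)]
Accessibility: uRu, uRv, uRw, vRu, vRv, vRw, wRu, wRv, wRw
Branch closes: a and not a both at w.
Every branch closes (one shown): valid in S5.
S4-tableau for the negation not (Dia Box (not b or not a) implies Box (not b or not a)):
1. not (Dia Box (not b or not a) implies Box (not b or not a)), u
2. Dia Box (not b or not a), u   [neg-implies-rule on 1]
3. not Box (not b or not a), u   [neg-implies-rule on 1]
4. Box (not b or not a), v   [Dia-rule on 2: fresh world v, uRv]
5. not b or not a, v   [Box-rule on 4 via vRv]
6. not a, v   [or-rule on 5 (branches; this branch)]
7. not (not b or not a), w   [neg-Box-rule on 3: fresh world w, uRw]
8. b, w   [neg-or-rule on 7]
9. a, w   [neg-or-rule on 7]
Accessibility: uRu, uRv, uRw, vRv, wRw
Complete open branch: countermodel on an S4-frame, so not valid in S4, nor in K, T (the same frame is also a K-frame and a T-frame).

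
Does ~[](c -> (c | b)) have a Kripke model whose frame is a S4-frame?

1. ~[](c -> (c | b)), w0
2. ~(c -> (c | b)), w1   [~[]-rule on 1: fresh world w1, w0Rw1]
3. c, w1   [~->-rule on 2]
4. ~(c | b), w1   [~->-rule on 2]
5. ~c, w1   [~|-rule on 4]
6. ~b, w1   [~|-rule on 4]
Accessibility: w0Rw0, w0Rw1, w1Rw1
Branch closes: c and ~c both at w1.
All branches of the tableau close; one closing branch shown above.

Unsatisfiable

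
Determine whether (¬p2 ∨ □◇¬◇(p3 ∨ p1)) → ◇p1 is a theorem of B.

Not valid

Tableau for the negation ¬((¬p2 ∨ □◇¬◇(p3 ∨ p1)) → ◇p1):
1. ¬((¬p2 ∨ □◇¬◇(p3 ∨ p1)) → ◇p1), w0
2. ¬p2 ∨ □◇¬◇(p3 ∨ p1), w0
3. ¬◇p1, w0
4. ¬p1, w0
5. □◇¬◇(p3 ∨ p1), w0
6. ◇¬◇(p3 ∨ p1), w0
7. ¬◇(p3 ∨ p1), w1
8. ¬p1, w1
9. ◇¬◇(p3 ∨ p1), w1
10. ¬(p3 ∨ p1), w0
11. ¬p3, w0
12. ¬(p3 ∨ p1), w1
13. ¬p3, w1
14. ¬◇(p3 ∨ p1), w2
15. ¬(p3 ∨ p1), w2
16. ¬p3, w2
17. ¬p1, w2
Accessibility: w0Rw0, w0Rw1, w1Rw0, w1Rw1, w1Rw2, w2Rw1, w2Rw2
The negation has an open branch (countermodel exists).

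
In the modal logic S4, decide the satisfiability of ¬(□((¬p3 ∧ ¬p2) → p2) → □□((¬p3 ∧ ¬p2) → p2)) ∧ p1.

No, unsatisfiable

1. ¬(□((¬p3 ∧ ¬p2) → p2) → □□((¬p3 ∧ ¬p2) → p2)) ∧ p1, u
2. ¬(□((¬p3 ∧ ¬p2) → p2) → □□((¬p3 ∧ ¬p2) → p2)), u   [∧-rule on 1]
3. p1, u   [∧-rule on 1]
4. □((¬p3 ∧ ¬p2) → p2), u   [¬→-rule on 2]
5. ¬□□((¬p3 ∧ ¬p2) → p2), u   [¬→-rule on 2]
6. (¬p3 ∧ ¬p2) → p2, u   [□-rule on 4 via uRu]
7. ¬(¬p3 ∧ ¬p2), u   [→-rule on 6 (branches; this branch)]
8. p2, u   [¬∧-rule on 7 (branches; this branch)]
9. ¬□((¬p3 ∧ ¬p2) → p2), v   [¬□-rule on 5: fresh world v, uRv]
10. (¬p3 ∧ ¬p2) → p2, v   [□-rule on 4 via uRv]
11. ¬(¬p3 ∧ ¬p2), v   [→-rule on 10 (branches; this branch)]
12. p2, v   [¬∧-rule on 11 (branches; this branch)]
13. ¬((¬p3 ∧ ¬p2) → p2), w   [¬□-rule on 9: fresh world w, vRw]
14. ¬p3 ∧ ¬p2, w   [¬→-rule on 13]
15. ¬p2, w   [¬→-rule on 13]
16. ¬p3, w   [∧-rule on 14]
17. (¬p3 ∧ ¬p2) → p2, w   [□-rule on 4 via uRw]
18. ¬(¬p3 ∧ ¬p2), w   [→-rule on 17 (branches; this branch)]
19. p2, w   [¬∧-rule on 18 (branches; this branch)]
Accessibility: uRu, uRv, uRw, vRv, vRw, wRw
Branch closes: p2 and ¬p2 both at w.
All branches of the tableau close; one closing branch shown above.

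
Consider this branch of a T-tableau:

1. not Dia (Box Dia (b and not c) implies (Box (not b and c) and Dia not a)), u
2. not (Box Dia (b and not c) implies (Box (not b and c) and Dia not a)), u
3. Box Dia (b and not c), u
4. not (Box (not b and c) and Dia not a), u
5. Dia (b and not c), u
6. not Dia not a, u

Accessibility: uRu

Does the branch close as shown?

No world carries both an atom and its negation.

Open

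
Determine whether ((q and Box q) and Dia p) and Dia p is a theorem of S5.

Tableau for the negation not (((q and Box q) and Dia p) and Dia p):
1. not (((q and Box q) and Dia p) and Dia p), 0
2. not Dia p, 0   [neg-and-rule on 1 (branches; this branch)]
3. not p, 0   [neg-Dia-rule on 2 via 0R0]
Accessibility: 0R0
The negation has an open branch (countermodel exists).

Invalid (countermodel exists)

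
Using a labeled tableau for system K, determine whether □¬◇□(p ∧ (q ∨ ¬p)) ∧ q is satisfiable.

1. □¬◇□(p ∧ (q ∨ ¬p)) ∧ q, w0
2. □¬◇□(p ∧ (q ∨ ¬p)), w0
3. q, w0

Yes, satisfiable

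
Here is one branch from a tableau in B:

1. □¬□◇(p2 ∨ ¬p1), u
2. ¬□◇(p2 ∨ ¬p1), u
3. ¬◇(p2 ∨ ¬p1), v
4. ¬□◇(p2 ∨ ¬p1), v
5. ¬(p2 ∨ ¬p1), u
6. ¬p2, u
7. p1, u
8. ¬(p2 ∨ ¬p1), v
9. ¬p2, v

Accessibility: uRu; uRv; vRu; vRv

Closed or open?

Open

There is no literal clash: for every atom and world, at most one sign appears.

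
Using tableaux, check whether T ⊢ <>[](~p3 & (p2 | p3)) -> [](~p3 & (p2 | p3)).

Not valid

Tableau for the negation ~(<>[](~p3 & (p2 | p3)) -> [](~p3 & (p2 | p3))):
1. ~(<>[](~p3 & (p2 | p3)) -> [](~p3 & (p2 | p3))), u
2. <>[](~p3 & (p2 | p3)), u
3. ~[](~p3 & (p2 | p3)), u
4. [](~p3 & (p2 | p3)), v
5. ~p3 & (p2 | p3), v
6. ~p3, v
7. p2 | p3, v
8. p2, v
9. ~(~p3 & (p2 | p3)), w
10. ~(p2 | p3), w
11. ~p2, w
12. ~p3, w
Accessibility: uRu, uRv, uRw, vRv, wRw
The negation has an open branch (countermodel exists).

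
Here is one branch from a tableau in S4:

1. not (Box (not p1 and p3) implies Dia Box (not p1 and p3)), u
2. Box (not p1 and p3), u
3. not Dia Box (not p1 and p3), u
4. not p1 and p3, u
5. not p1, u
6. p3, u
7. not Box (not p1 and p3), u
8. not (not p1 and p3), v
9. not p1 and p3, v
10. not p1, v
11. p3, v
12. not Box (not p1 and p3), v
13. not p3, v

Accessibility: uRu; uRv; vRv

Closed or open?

Closed

Both p3 and not p3 appear at v.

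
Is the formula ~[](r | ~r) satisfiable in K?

1. ~[](r | ~r), 0
2. ~(r | ~r), 1
3. ~r, 1
4. r, 1
Accessibility: 0R1
Branch closes: r and ~r both at 1.
(One branch shown.) All branches close.

Unsatisfiable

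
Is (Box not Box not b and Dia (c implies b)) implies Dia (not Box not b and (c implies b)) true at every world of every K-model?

Tableau for the negation not ((Box not Box not b and Dia (c implies b)) implies Dia (not Box not b and (c implies b))):
1. not ((Box not Box not b and Dia (c implies b)) implies Dia (not Box not b and (c implies b))), u
2. Box not Box not b and Dia (c implies b), u
3. not Dia (not Box not b and (c implies b)), u
4. Box not Box not b, u
5. Dia (c implies b), u
6. c implies b, v
7. not (not Box not b and (c implies b)), v
8. not Box not b, v
9. b, v
10. Box not b, v
11. b, w
12. not b, w
Accessibility: uRv, vRw
Branch closes: b and not b both at w.
All branches of the negation close; one closing branch shown above.

Valid in K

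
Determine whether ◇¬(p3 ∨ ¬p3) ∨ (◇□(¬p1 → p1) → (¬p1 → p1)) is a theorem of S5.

Valid

Tableau for the negation ¬(◇¬(p3 ∨ ¬p3) ∨ (◇□(¬p1 → p1) → (¬p1 → p1))):
1. ¬(◇¬(p3 ∨ ¬p3) ∨ (◇□(¬p1 → p1) → (¬p1 → p1))), w0
2. ¬◇¬(p3 ∨ ¬p3), w0   [¬∨-rule on 1]
3. ¬(◇□(¬p1 → p1) → (¬p1 → p1)), w0   [¬∨-rule on 1]
4. ◇□(¬p1 → p1), w0   [¬→-rule on 3]
5. ¬(¬p1 → p1), w0   [¬→-rule on 3]
6. ¬p1, w0   [¬→-rule on 5]
7. p3 ∨ ¬p3, w0   [¬◇-rule on 2 via w0Rw0]
8. ¬p3, w0   [∨-rule on 7 (branches; this branch)]
9. □(¬p1 → p1), w1   [◇-rule on 4: fresh world w1, w0Rw1]
10. p3 ∨ ¬p3, w1   [¬◇-rule on 2 via w0Rw1]
11. ¬p1 → p1, w0   [□-rule on 9 via w1Rw0]
12. ¬p1 → p1, w1   [□-rule on 9 via w1Rw1]
13. ¬p3, w1   [∨-rule on 10 (branches; this branch)]
14. p1, w0   [→-rule on 11 (branches; this branch)]
Accessibility: w0Rw0, w0Rw1, w1Rw0, w1Rw1
Branch closes: p1 and ¬p1 both at w0.
All branches of the negation close; one closing branch shown above.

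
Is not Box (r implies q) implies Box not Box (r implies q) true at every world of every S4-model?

Tableau for the negation not (not Box (r implies q) implies Box not Box (r implies q)):
1. not (not Box (r implies q) implies Box not Box (r implies q)), u
2. not Box (r implies q), u   [neg-implies-rule on 1]
3. not Box not Box (r implies q), u   [neg-implies-rule on 1]
4. not (r implies q), v   [neg-Box-rule on 2: fresh world v, uRv]
5. r, v   [neg-implies-rule on 4]
6. not q, v   [neg-implies-rule on 4]
7. Box (r implies q), w   [neg-Box-rule on 3: fresh world w, uRw]
8. r implies q, w   [Box-rule on 7 via wRw]
9. q, w   [implies-rule on 8 (branches; this branch)]
Accessibility: uRu, uRv, uRw, vRv, wRw
The negation has an open branch (countermodel exists).

Not valid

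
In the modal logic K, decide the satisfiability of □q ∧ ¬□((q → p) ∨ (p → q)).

Unsatisfiable

1. □q ∧ ¬□((q → p) ∨ (p → q)), 0
2. □q, 0   [∧-rule on 1]
3. ¬□((q → p) ∨ (p → q)), 0   [∧-rule on 1]
4. ¬((q → p) ∨ (p → q)), 1   [¬□-rule on 3: fresh world 1, 0R1]
5. ¬(q → p), 1   [¬∨-rule on 4]
6. ¬(p → q), 1   [¬∨-rule on 4]
7. q, 1   [¬→-rule on 5]
8. ¬p, 1   [¬→-rule on 5]
9. p, 1   [¬→-rule on 6]
10. ¬q, 1   [¬→-rule on 6]
Accessibility: 0R1
Branch closes: p and ¬p both at 1.
Every branch closes; the branch above is one of them.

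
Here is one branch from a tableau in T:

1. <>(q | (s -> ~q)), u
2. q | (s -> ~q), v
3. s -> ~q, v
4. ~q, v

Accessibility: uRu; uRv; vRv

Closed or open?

No world carries both an atom and its negation.

No, open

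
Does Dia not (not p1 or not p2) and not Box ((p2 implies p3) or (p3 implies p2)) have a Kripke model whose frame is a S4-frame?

1. Dia not (not p1 or not p2) and not Box ((p2 implies p3) or (p3 implies p2)), u
2. Dia not (not p1 or not p2), u
3. not Box ((p2 implies p3) or (p3 implies p2)), u
4. not (not p1 or not p2), v
5. p1, v
6. p2, v
7. not ((p2 implies p3) or (p3 implies p2)), w
8. not (p2 implies p3), w
9. not (p3 implies p2), w
10. p2, w
11. not p3, w
12. p3, w
13. not p2, w
Accessibility: uRu, uRv, uRw, vRv, wRw
Branch closes: p3 and not p3 both at w.
All branches of the tableau close; one closing branch shown above.

Unsatisfiable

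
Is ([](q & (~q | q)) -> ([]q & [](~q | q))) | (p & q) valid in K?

Tableau for the negation ~(([](q & (~q | q)) -> ([]q & [](~q | q))) | (p & q)):
1. ~(([](q & (~q | q)) -> ([]q & [](~q | q))) | (p & q)), 0
2. ~([](q & (~q | q)) -> ([]q & [](~q | q))), 0
3. ~(p & q), 0
4. [](q & (~q | q)), 0
5. ~([]q & [](~q | q)), 0
6. ~q, 0
7. ~[]q, 0
8. ~q, 1
9. q & (~q | q), 1
10. q, 1
11. ~q | q, 1
Accessibility: 0R1
Branch closes: q and ~q both at 1.
Every branch of the negation's tableau closes; the branch above is one of them.

Yes, valid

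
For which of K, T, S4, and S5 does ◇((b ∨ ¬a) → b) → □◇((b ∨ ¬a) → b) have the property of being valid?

S5

S4-tableau for the negation ¬(◇((b ∨ ¬a) → b) → □◇((b ∨ ¬a) → b)):
1. ¬(◇((b ∨ ¬a) → b) → □◇((b ∨ ¬a) → b)), u
2. ◇((b ∨ ¬a) → b), u
3. ¬□◇((b ∨ ¬a) → b), u
4. (b ∨ ¬a) → b, v
5. b, v
6. ¬◇((b ∨ ¬a) → b), w
7. ¬((b ∨ ¬a) → b), w
8. b ∨ ¬a, w
9. ¬b, w
10. ¬a, w
Accessibility: uRu, uRv, uRw, vRv, wRw
Complete open branch: countermodel on an S4-frame, so not valid in S4, nor in K, T (the same frame is also a K-frame and a T-frame).
S5-tableau for the negation ¬(◇((b ∨ ¬a) → b) → □◇((b ∨ ¬a) → b)):
1. ¬(◇((b ∨ ¬a) → b) → □◇((b ∨ ¬a) → b)), u
2. ◇((b ∨ ¬a) → b), u
3. ¬□◇((b ∨ ¬a) → b), u
4. (b ∨ ¬a) → b, v
5. ¬(b ∨ ¬a), v
6. ¬b, v
7. a, v
8. ¬◇((b ∨ ¬a) → b), w
9. ¬((b ∨ ¬a) → b), u
10. b ∨ ¬a, u
11. ¬b, u
12. ¬((b ∨ ¬a) → b), v
13. b ∨ ¬a, v
14. ¬((b ∨ ¬a) → b), w
15. b ∨ ¬a, w
16. ¬b, w
17. ¬a, u
18. ¬a, v
Accessibility: uRu, uRv, uRw, vRu, vRv, vRw, wRu, wRv, wRw
Branch closes: a and ¬a both at v.
Every branch closes (one shown): valid in S5.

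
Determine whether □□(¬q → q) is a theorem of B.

Not valid

Tableau for the negation ¬□□(¬q → q):
1. ¬□□(¬q → q), 0
2. ¬□(¬q → q), 1
3. ¬(¬q → q), 2
4. ¬q, 2
Accessibility: 0R0, 0R1, 1R0, 1R1, 1R2, 2R1, 2R2
The negation has an open branch (countermodel exists).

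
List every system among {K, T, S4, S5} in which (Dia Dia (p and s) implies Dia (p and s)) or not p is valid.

S4, S5

T-tableau for the negation not ((Dia Dia (p and s) implies Dia (p and s)) or not p):
1. not ((Dia Dia (p and s) implies Dia (p and s)) or not p), u
2. not (Dia Dia (p and s) implies Dia (p and s)), u
3. p, u
4. Dia Dia (p and s), u
5. not Dia (p and s), u
6. not (p and s), u
7. not s, u
8. Dia (p and s), v
9. not (p and s), v
10. not s, v
11. p and s, w
12. p, w
13. s, w
Accessibility: uRu, uRv, vRv, vRw, wRw
Complete open branch: countermodel on a T-frame, so not valid in T, nor in K (the same frame is also a K-frame).
S4-tableau for the negation not ((Dia Dia (p and s) implies Dia (p and s)) or not p):
1. not ((Dia Dia (p and s) implies Dia (p and s)) or not p), u
2. not (Dia Dia (p and s) implies Dia (p and s)), u
3. p, u
4. Dia Dia (p and s), u
5. not Dia (p and s), u
6. not (p and s), u
7. not s, u
8. Dia (p and s), v
9. not (p and s), v
10. not s, v
11. p and s, w
12. p, w
13. s, w
14. not (p and s), w
15. not s, w
Accessibility: uRu, uRv, uRw, vRv, vRw, wRw
Branch closes: s and not s both at w.
Every branch closes (one shown): valid in S4, hence also in S5 (every theorem of S4 is a theorem of S5).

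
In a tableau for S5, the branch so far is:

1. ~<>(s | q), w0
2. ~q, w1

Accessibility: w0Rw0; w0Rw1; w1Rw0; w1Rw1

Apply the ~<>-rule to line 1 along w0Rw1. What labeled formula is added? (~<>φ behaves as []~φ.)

~(s | q), w1

~<>φ behaves as []~φ: propagate the negated body to each accessible world.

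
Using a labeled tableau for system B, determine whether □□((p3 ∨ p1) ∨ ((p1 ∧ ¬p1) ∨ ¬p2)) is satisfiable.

1. □□((p3 ∨ p1) ∨ ((p1 ∧ ¬p1) ∨ ¬p2)), 0
2. □((p3 ∨ p1) ∨ ((p1 ∧ ¬p1) ∨ ¬p2)), 0
3. (p3 ∨ p1) ∨ ((p1 ∧ ¬p1) ∨ ¬p2), 0
4. (p1 ∧ ¬p1) ∨ ¬p2, 0
5. ¬p2, 0
Accessibility: 0R0

Yes, satisfiable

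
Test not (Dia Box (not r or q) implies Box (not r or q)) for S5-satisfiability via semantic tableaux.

No, unsatisfiable

1. not (Dia Box (not r or q) implies Box (not r or q)), u
2. Dia Box (not r or q), u   [neg-implies-rule on 1]
3. not Box (not r or q), u   [neg-implies-rule on 1]
4. Box (not r or q), v   [Dia-rule on 2: fresh world v, uRv]
5. not r or q, u   [Box-rule on 4 via vRu]
6. not r or q, v   [Box-rule on 4 via vRv]
7. q, u   [or-rule on 5 (branches; this branch)]
8. q, v   [or-rule on 6 (branches; this branch)]
9. not (not r or q), w   [neg-Box-rule on 3: fresh world w, uRw]
10. r, w   [neg-or-rule on 9]
11. not q, w   [neg-or-rule on 9]
12. not r or q, w   [Box-rule on 4 via vRw]
13. q, w   [or-rule on 12 (branches; this branch)]
Accessibility: uRu, uRv, uRw, vRu, vRv, vRw, wRu, wRv, wRw
Branch closes: q and not q both at w.
Every branch closes; the branch above is one of them.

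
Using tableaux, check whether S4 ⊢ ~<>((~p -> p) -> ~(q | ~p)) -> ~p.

Invalid (countermodel exists)

Tableau for the negation ~(~<>((~p -> p) -> ~(q | ~p)) -> ~p):
1. ~(~<>((~p -> p) -> ~(q | ~p)) -> ~p), 0
2. ~<>((~p -> p) -> ~(q | ~p)), 0
3. p, 0
4. ~((~p -> p) -> ~(q | ~p)), 0
5. ~p -> p, 0
6. q | ~p, 0
7. q, 0
Accessibility: 0R0
The negation has an open branch (countermodel exists).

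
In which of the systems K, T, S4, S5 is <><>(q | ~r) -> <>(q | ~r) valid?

S4-tableau for the negation ~(<><>(q | ~r) -> <>(q | ~r)):
1. ~(<><>(q | ~r) -> <>(q | ~r)), w0
2. <><>(q | ~r), w0
3. ~<>(q | ~r), w0
4. ~(q | ~r), w0
5. ~q, w0
6. r, w0
7. <>(q | ~r), w1
8. ~(q | ~r), w1
9. ~q, w1
10. r, w1
11. q | ~r, w2
12. ~(q | ~r), w2
13. ~q, w2
14. r, w2
15. ~r, w2
Accessibility: w0Rw0, w0Rw1, w0Rw2, w1Rw1, w1Rw2, w2Rw2
Branch closes: r and ~r both at w2.
Every branch closes (one shown): valid in S4, hence also in S5 (every theorem of S4 is a theorem of S5).
T-tableau for the negation ~(<><>(q | ~r) -> <>(q | ~r)):
1. ~(<><>(q | ~r) -> <>(q | ~r)), w0
2. <><>(q | ~r), w0
3. ~<>(q | ~r), w0
4. ~(q | ~r), w0
5. ~q, w0
6. r, w0
7. <>(q | ~r), w1
8. ~(q | ~r), w1
9. ~q, w1
10. r, w1
11. q | ~r, w2
12. ~r, w2
Accessibility: w0Rw0, w0Rw1, w1Rw1, w1Rw2, w2Rw2
Complete open branch: countermodel on a T-frame, so not valid in T, nor in K (the same frame is also a K-frame).

S4, S5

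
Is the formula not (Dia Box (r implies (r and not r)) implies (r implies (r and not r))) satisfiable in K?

Yes, satisfiable

1. not (Dia Box (r implies (r and not r)) implies (r implies (r and not r))), u
2. Dia Box (r implies (r and not r)), u   [neg-implies-rule on 1]
3. not (r implies (r and not r)), u   [neg-implies-rule on 1]
4. r, u   [neg-implies-rule on 3]
5. not (r and not r), u   [neg-implies-rule on 3]
6. Box (r implies (r and not r)), v   [Dia-rule on 2: fresh world v, uRv]
Accessibility: uRv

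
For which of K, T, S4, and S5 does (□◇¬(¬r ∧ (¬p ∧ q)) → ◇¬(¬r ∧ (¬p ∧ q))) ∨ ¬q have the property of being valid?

T-tableau for the negation ¬((□◇¬(¬r ∧ (¬p ∧ q)) → ◇¬(¬r ∧ (¬p ∧ q))) ∨ ¬q):
1. ¬((□◇¬(¬r ∧ (¬p ∧ q)) → ◇¬(¬r ∧ (¬p ∧ q))) ∨ ¬q), u
2. ¬(□◇¬(¬r ∧ (¬p ∧ q)) → ◇¬(¬r ∧ (¬p ∧ q))), u
3. q, u
4. □◇¬(¬r ∧ (¬p ∧ q)), u
5. ¬◇¬(¬r ∧ (¬p ∧ q)), u
6. ◇¬(¬r ∧ (¬p ∧ q)), u
7. ¬r ∧ (¬p ∧ q), u
8. ¬r, u
9. ¬p ∧ q, u
10. ¬p, u
11. ¬(¬r ∧ (¬p ∧ q)), v
12. ◇¬(¬r ∧ (¬p ∧ q)), v
13. ¬r ∧ (¬p ∧ q), v
14. ¬r, v
15. ¬p ∧ q, v
16. ¬p, v
17. q, v
18. ¬(¬p ∧ q), v
19. ¬q, v
Accessibility: uRu, uRv, vRv
Branch closes: q and ¬q both at v.
Every branch closes (one shown): valid in T, hence also in S4, S5 (every theorem of T is a theorem of S4 and S5).
K-tableau for the negation ¬((□◇¬(¬r ∧ (¬p ∧ q)) → ◇¬(¬r ∧ (¬p ∧ q))) ∨ ¬q):
1. ¬((□◇¬(¬r ∧ (¬p ∧ q)) → ◇¬(¬r ∧ (¬p ∧ q))) ∨ ¬q), u
2. ¬(□◇¬(¬r ∧ (¬p ∧ q)) → ◇¬(¬r ∧ (¬p ∧ q))), u
3. q, u
4. □◇¬(¬r ∧ (¬p ∧ q)), u
5. ¬◇¬(¬r ∧ (¬p ∧ q)), u
Complete open branch: countermodel on a K-frame, so not valid in K.

T, S4, S5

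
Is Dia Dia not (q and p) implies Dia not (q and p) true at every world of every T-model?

Invalid (countermodel exists)

Tableau for the negation not (Dia Dia not (q and p) implies Dia not (q and p)):
1. not (Dia Dia not (q and p) implies Dia not (q and p)), u
2. Dia Dia not (q and p), u
3. not Dia not (q and p), u
4. q and p, u
5. q, u
6. p, u
7. Dia not (q and p), v
8. q and p, v
9. q, v
10. p, v
11. not (q and p), w
12. not p, w
Accessibility: uRu, uRv, vRv, vRw, wRw
The negation has an open branch (countermodel exists).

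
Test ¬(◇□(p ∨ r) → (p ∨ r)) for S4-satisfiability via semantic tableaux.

Yes, satisfiable

1. ¬(◇□(p ∨ r) → (p ∨ r)), w0
2. ◇□(p ∨ r), w0
3. ¬(p ∨ r), w0
4. ¬p, w0
5. ¬r, w0
6. □(p ∨ r), w1
7. p ∨ r, w1
8. r, w1
Accessibility: w0Rw0, w0Rw1, w1Rw1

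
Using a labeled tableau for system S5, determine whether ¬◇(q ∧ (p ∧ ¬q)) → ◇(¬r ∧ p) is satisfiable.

1. ¬◇(q ∧ (p ∧ ¬q)) → ◇(¬r ∧ p), u
2. ◇(¬r ∧ p), u
3. ¬r ∧ p, v
4. ¬r, v
5. p, v
Accessibility: uRu, uRv, vRu, vRv

Satisfiable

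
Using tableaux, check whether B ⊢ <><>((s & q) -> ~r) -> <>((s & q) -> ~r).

Tableau for the negation ~(<><>((s & q) -> ~r) -> <>((s & q) -> ~r)):
1. ~(<><>((s & q) -> ~r) -> <>((s & q) -> ~r)), w0
2. <><>((s & q) -> ~r), w0   [~->-rule on 1]
3. ~<>((s & q) -> ~r), w0   [~->-rule on 1]
4. ~((s & q) -> ~r), w0   [~<>-rule on 3 via w0Rw0]
5. s & q, w0   [~->-rule on 4]
6. r, w0   [~->-rule on 4]
7. s, w0   [&-rule on 5]
8. q, w0   [&-rule on 5]
9. <>((s & q) -> ~r), w1   [<>-rule on 2: fresh world w1, w0Rw1]
10. ~((s & q) -> ~r), w1   [~<>-rule on 3 via w0Rw1]
11. s & q, w1   [~->-rule on 10]
12. r, w1   [~->-rule on 10]
13. s, w1   [&-rule on 11]
14. q, w1   [&-rule on 11]
15. (s & q) -> ~r, w2   [<>-rule on 9: fresh world w2, w1Rw2]
16. ~r, w2   [->-rule on 15 (branches; this branch)]
Accessibility: w0Rw0, w0Rw1, w1Rw0, w1Rw1, w1Rw2, w2Rw1, w2Rw2
The negation has an open branch (countermodel exists).

Not valid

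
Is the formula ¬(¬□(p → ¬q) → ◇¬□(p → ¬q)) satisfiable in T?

1. ¬(¬□(p → ¬q) → ◇¬□(p → ¬q)), u
2. ¬□(p → ¬q), u
3. ¬◇¬□(p → ¬q), u
4. □(p → ¬q), u
5. p → ¬q, u
6. ¬q, u
7. ¬(p → ¬q), v
8. p, v
9. q, v
10. □(p → ¬q), v
11. p → ¬q, v
12. ¬q, v
Accessibility: uRu, uRv, vRv
Branch closes: q and ¬q both at v.
All branches of the tableau close; one closing branch shown above.

Unsatisfiable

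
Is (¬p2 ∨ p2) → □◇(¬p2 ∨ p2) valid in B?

Tableau for the negation ¬((¬p2 ∨ p2) → □◇(¬p2 ∨ p2)):
1. ¬((¬p2 ∨ p2) → □◇(¬p2 ∨ p2)), u
2. ¬p2 ∨ p2, u   [¬→-rule on 1]
3. ¬□◇(¬p2 ∨ p2), u   [¬→-rule on 1]
4. p2, u   [∨-rule on 2 (branches; this branch)]
5. ¬◇(¬p2 ∨ p2), v   [¬□-rule on 3: fresh world v, uRv]
6. ¬(¬p2 ∨ p2), u   [¬◇-rule on 5 via vRu]
7. ¬p2, u   [¬∨-rule on 6]
Accessibility: uRu, uRv, vRu, vRv
Branch closes: p2 and ¬p2 both at u.
Every branch of the negation's tableau closes; the branch above is one of them.

Valid in B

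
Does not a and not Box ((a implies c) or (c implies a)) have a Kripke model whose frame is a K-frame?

1. not a and not Box ((a implies c) or (c implies a)), u
2. not a, u
3. not Box ((a implies c) or (c implies a)), u
4. not ((a implies c) or (c implies a)), v
5. not (a implies c), v
6. not (c implies a), v
7. a, v
8. not c, v
9. c, v
10. not a, v
Accessibility: uRv
Branch closes: c and not c both at v.
All branches of the tableau close; one closing branch shown above.

Unsatisfiable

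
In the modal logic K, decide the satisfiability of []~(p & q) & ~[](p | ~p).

1. []~(p & q) & ~[](p | ~p), u
2. []~(p & q), u
3. ~[](p | ~p), u
4. ~(p | ~p), v
5. ~p, v
6. p, v
Accessibility: uRv
Branch closes: p and ~p both at v.
(One branch shown.) All branches close.

No, unsatisfiable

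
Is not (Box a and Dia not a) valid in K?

Valid in K

Tableau for the negation Box a and Dia not a:
1. Box a and Dia not a, w0
2. Box a, w0
3. Dia not a, w0
4. not a, w1
5. a, w1
Accessibility: w0Rw1
Branch closes: a and not a both at w1.
All branches of the negation close; one closing branch shown above.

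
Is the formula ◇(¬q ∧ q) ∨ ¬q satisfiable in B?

Satisfiable (open branch found)

1. ◇(¬q ∧ q) ∨ ¬q, w0
2. ¬q, w0
Accessibility: w0Rw0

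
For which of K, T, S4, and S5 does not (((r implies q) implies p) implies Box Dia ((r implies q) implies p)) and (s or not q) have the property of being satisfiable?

S4-tableau for the formula:
1. not (((r implies q) implies p) implies Box Dia ((r implies q) implies p)) and (s or not q), u
2. not (((r implies q) implies p) implies Box Dia ((r implies q) implies p)), u
3. s or not q, u
4. (r implies q) implies p, u
5. not Box Dia ((r implies q) implies p), u
6. not q, u
7. p, u
8. not Dia ((r implies q) implies p), v
9. not ((r implies q) implies p), v
10. r implies q, v
11. not p, v
12. q, v
Accessibility: uRu, uRv, vRv
Complete open branch: satisfiable in S4, hence also in K, T (this S4-model is also a K-model and a T-model).
S5-tableau for the formula:
1. not (((r implies q) implies p) implies Box Dia ((r implies q) implies p)) and (s or not q), u
2. not (((r implies q) implies p) implies Box Dia ((r implies q) implies p)), u
3. s or not q, u
4. (r implies q) implies p, u
5. not Box Dia ((r implies q) implies p), u
6. not q, u
7. not (r implies q), u
8. r, u
9. not Dia ((r implies q) implies p), v
10. not ((r implies q) implies p), u
11. r implies q, u
12. not p, u
13. not ((r implies q) implies p), v
14. r implies q, v
15. not p, v
16. q, u
Accessibility: uRu, uRv, vRu, vRv
Branch closes: q and not q both at u.
Every branch closes (one shown): unsatisfiable in S5.

K, T, S4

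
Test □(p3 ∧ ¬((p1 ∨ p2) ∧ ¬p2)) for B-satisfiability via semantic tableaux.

Satisfiable (open branch found)

1. □(p3 ∧ ¬((p1 ∨ p2) ∧ ¬p2)), 0
2. p3 ∧ ¬((p1 ∨ p2) ∧ ¬p2), 0
3. p3, 0
4. ¬((p1 ∨ p2) ∧ ¬p2), 0
5. p2, 0
Accessibility: 0R0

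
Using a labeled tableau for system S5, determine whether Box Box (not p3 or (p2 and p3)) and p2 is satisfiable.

1. Box Box (not p3 or (p2 and p3)) and p2, w0
2. Box Box (not p3 or (p2 and p3)), w0
3. p2, w0
4. Box (not p3 or (p2 and p3)), w0
5. not p3 or (p2 and p3), w0
6. p2 and p3, w0
7. p3, w0
Accessibility: w0Rw0

Satisfiable (open branch found)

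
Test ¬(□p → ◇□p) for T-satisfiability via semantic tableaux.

No, unsatisfiable

1. ¬(□p → ◇□p), 0
2. □p, 0   [¬→-rule on 1]
3. ¬◇□p, 0   [¬→-rule on 1]
4. p, 0   [□-rule on 2 via 0R0]
5. ¬□p, 0   [¬◇-rule on 3 via 0R0]
6. ¬p, 1   [¬□-rule on 5: fresh world 1, 0R1]
7. p, 1   [□-rule on 2 via 0R1]
Accessibility: 0R0, 0R1, 1R1
Branch closes: p and ¬p both at 1.
Every branch closes; the branch above is one of them.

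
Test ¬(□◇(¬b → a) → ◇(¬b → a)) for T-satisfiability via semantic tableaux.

1. ¬(□◇(¬b → a) → ◇(¬b → a)), w0
2. □◇(¬b → a), w0
3. ¬◇(¬b → a), w0
4. ◇(¬b → a), w0
5. ¬(¬b → a), w0
6. ¬b, w0
7. ¬a, w0
8. ¬b → a, w1
9. ◇(¬b → a), w1
10. ¬(¬b → a), w1
11. ¬b, w1
12. ¬a, w1
13. a, w1
Accessibility: w0Rw0, w0Rw1, w1Rw1
Branch closes: a and ¬a both at w1.
All branches of the tableau close; one closing branch shown above.

Unsatisfiable (every branch closes)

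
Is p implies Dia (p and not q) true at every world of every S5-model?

Tableau for the negation not (p implies Dia (p and not q)):
1. not (p implies Dia (p and not q)), w0
2. p, w0
3. not Dia (p and not q), w0
4. not (p and not q), w0
5. q, w0
Accessibility: w0Rw0
The negation has an open branch (countermodel exists).

Invalid (countermodel exists)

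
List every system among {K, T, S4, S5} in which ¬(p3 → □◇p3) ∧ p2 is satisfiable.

S4-tableau for the formula:
1. ¬(p3 → □◇p3) ∧ p2, w0
2. ¬(p3 → □◇p3), w0   [∧-rule on 1]
3. p2, w0   [∧-rule on 1]
4. p3, w0   [¬→-rule on 2]
5. ¬□◇p3, w0   [¬→-rule on 2]
6. ¬◇p3, w1   [¬□-rule on 5: fresh world w1, w0Rw1]
7. ¬p3, w1   [¬◇-rule on 6 via w1Rw1]
Accessibility: w0Rw0, w0Rw1, w1Rw1
Complete open branch: satisfiable in S4, hence also in K, T (this S4-model is also a K-model and a T-model).
S5-tableau for the formula:
1. ¬(p3 → □◇p3) ∧ p2, w0
2. ¬(p3 → □◇p3), w0   [∧-rule on 1]
3. p2, w0   [∧-rule on 1]
4. p3, w0   [¬→-rule on 2]
5. ¬□◇p3, w0   [¬→-rule on 2]
6. ¬◇p3, w1   [¬□-rule on 5: fresh world w1, w0Rw1]
7. ¬p3, w0   [¬◇-rule on 6 via w1Rw0]
Accessibility: w0Rw0, w0Rw1, w1Rw0, w1Rw1
Branch closes: p3 and ¬p3 both at w0.
Every branch closes (one shown): unsatisfiable in S5.

K, T, S4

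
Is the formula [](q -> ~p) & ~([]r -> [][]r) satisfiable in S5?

No, unsatisfiable

1. [](q -> ~p) & ~([]r -> [][]r), w0
2. [](q -> ~p), w0   [&-rule on 1]
3. ~([]r -> [][]r), w0   [&-rule on 1]
4. []r, w0   [~->-rule on 3]
5. ~[][]r, w0   [~->-rule on 3]
6. q -> ~p, w0   [[]-rule on 2 via w0Rw0]
7. r, w0   [[]-rule on 4 via w0Rw0]
8. ~p, w0   [->-rule on 6 (branches; this branch)]
9. ~[]r, w1   [~[]-rule on 5: fresh world w1, w0Rw1]
10. q -> ~p, w1   [[]-rule on 2 via w0Rw1]
11. r, w1   [[]-rule on 4 via w0Rw1]
12. ~p, w1   [->-rule on 10 (branches; this branch)]
13. ~r, w2   [~[]-rule on 9: fresh world w2, w1Rw2]
14. q -> ~p, w2   [[]-rule on 2 via w0Rw2]
15. r, w2   [[]-rule on 4 via w0Rw2]
Accessibility: w0Rw0, w0Rw1, w0Rw2, w1Rw0, w1Rw1, w1Rw2, w2Rw0, w2Rw1, w2Rw2
Branch closes: r and ~r both at w2.
(One branch shown.) All branches close.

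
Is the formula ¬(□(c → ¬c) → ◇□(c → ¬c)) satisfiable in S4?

1. ¬(□(c → ¬c) → ◇□(c → ¬c)), 0
2. □(c → ¬c), 0   [¬→-rule on 1]
3. ¬◇□(c → ¬c), 0   [¬→-rule on 1]
4. c → ¬c, 0   [□-rule on 2 via 0R0]
5. ¬□(c → ¬c), 0   [¬◇-rule on 3 via 0R0]
6. ¬c, 0   [→-rule on 4 (branches; this branch)]
7. ¬(c → ¬c), 1   [¬□-rule on 5: fresh world 1, 0R1]
8. c, 1   [¬→-rule on 7]
9. c → ¬c, 1   [□-rule on 2 via 0R1]
10. ¬□(c → ¬c), 1   [¬◇-rule on 3 via 0R1]
11. ¬c, 1   [→-rule on 9 (branches; this branch)]
Accessibility: 0R0, 0R1, 1R1
Branch closes: c and ¬c both at 1.
Every branch closes; the branch above is one of them.

Unsatisfiable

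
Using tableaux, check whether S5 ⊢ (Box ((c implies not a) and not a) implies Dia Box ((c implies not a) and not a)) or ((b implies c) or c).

Valid

Tableau for the negation not ((Box ((c implies not a) and not a) implies Dia Box ((c implies not a) and not a)) or ((b implies c) or c)):
1. not ((Box ((c implies not a) and not a) implies Dia Box ((c implies not a) and not a)) or ((b implies c) or c)), w0
2. not (Box ((c implies not a) and not a) implies Dia Box ((c implies not a) and not a)), w0
3. not ((b implies c) or c), w0
4. Box ((c implies not a) and not a), w0
5. not Dia Box ((c implies not a) and not a), w0
6. not (b implies c), w0
7. not c, w0
8. b, w0
9. (c implies not a) and not a, w0
10. c implies not a, w0
11. not a, w0
12. not Box ((c implies not a) and not a), w0
13. not ((c implies not a) and not a), w1
14. (c implies not a) and not a, w1
15. c implies not a, w1
16. not a, w1
17. not Box ((c implies not a) and not a), w1
18. not (c implies not a), w1
19. c, w1
20. a, w1
Accessibility: w0Rw0, w0Rw1, w1Rw0, w1Rw1
Branch closes: a and not a both at w1.
All branches of the negation close; one closing branch shown above.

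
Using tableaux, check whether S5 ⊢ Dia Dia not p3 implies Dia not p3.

Yes, valid

Tableau for the negation not (Dia Dia not p3 implies Dia not p3):
1. not (Dia Dia not p3 implies Dia not p3), u
2. Dia Dia not p3, u
3. not Dia not p3, u
4. p3, u
5. Dia not p3, v
6. p3, v
7. not p3, w
8. p3, w
Accessibility: uRu, uRv, uRw, vRu, vRv, vRw, wRu, wRv, wRw
Branch closes: p3 and not p3 both at w.
Every branch of the negation's tableau closes; the branch above is one of them.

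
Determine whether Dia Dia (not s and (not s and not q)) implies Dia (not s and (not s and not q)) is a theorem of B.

No, not valid

Tableau for the negation not (Dia Dia (not s and (not s and not q)) implies Dia (not s and (not s and not q))):
1. not (Dia Dia (not s and (not s and not q)) implies Dia (not s and (not s and not q))), u
2. Dia Dia (not s and (not s and not q)), u   [neg-implies-rule on 1]
3. not Dia (not s and (not s and not q)), u   [neg-implies-rule on 1]
4. not (not s and (not s and not q)), u   [neg-Dia-rule on 3 via uRu]
5. not (not s and not q), u   [neg-and-rule on 4 (branches; this branch)]
6. q, u   [neg-and-rule on 5 (branches; this branch)]
7. Dia (not s and (not s and not q)), v   [Dia-rule on 2: fresh world v, uRv]
8. not (not s and (not s and not q)), v   [neg-Dia-rule on 3 via uRv]
9. not (not s and not q), v   [neg-and-rule on 8 (branches; this branch)]
10. q, v   [neg-and-rule on 9 (branches; this branch)]
11. not s and (not s and not q), w   [Dia-rule on 7: fresh world w, vRw]
12. not s, w   [and-rule on 11]
13. not s and not q, w   [and-rule on 11]
14. not q, w   [and-rule on 13]
Accessibility: uRu, uRv, vRu, vRv, vRw, wRv, wRw
The negation has an open branch (countermodel exists).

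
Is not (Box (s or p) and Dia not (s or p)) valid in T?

Valid

Tableau for the negation Box (s or p) and Dia not (s or p):
1. Box (s or p) and Dia not (s or p), u
2. Box (s or p), u
3. Dia not (s or p), u
4. s or p, u
5. p, u
6. not (s or p), v
7. not s, v
8. not p, v
9. s or p, v
10. p, v
Accessibility: uRu, uRv, vRv
Branch closes: p and not p both at v.
Every branch of the negation's tableau closes; the branch above is one of them.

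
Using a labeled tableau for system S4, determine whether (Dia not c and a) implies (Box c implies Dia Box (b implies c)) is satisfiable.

1. (Dia not c and a) implies (Box c implies Dia Box (b implies c)), w0
2. Box c implies Dia Box (b implies c), w0
3. Dia Box (b implies c), w0
4. Box (b implies c), w1
5. b implies c, w1
6. c, w1
Accessibility: w0Rw0, w0Rw1, w1Rw1

Satisfiable (open branch found)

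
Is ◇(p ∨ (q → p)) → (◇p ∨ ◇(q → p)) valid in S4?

Valid

Tableau for the negation ¬(◇(p ∨ (q → p)) → (◇p ∨ ◇(q → p))):
1. ¬(◇(p ∨ (q → p)) → (◇p ∨ ◇(q → p))), 0
2. ◇(p ∨ (q → p)), 0   [¬→-rule on 1]
3. ¬(◇p ∨ ◇(q → p)), 0   [¬→-rule on 1]
4. ¬◇p, 0   [¬∨-rule on 3]
5. ¬◇(q → p), 0   [¬∨-rule on 3]
6. ¬p, 0   [¬◇-rule on 4 via 0R0]
7. ¬(q → p), 0   [¬◇-rule on 5 via 0R0]
8. q, 0   [¬→-rule on 7]
9. p ∨ (q → p), 1   [◇-rule on 2: fresh world 1, 0R1]
10. ¬p, 1   [¬◇-rule on 4 via 0R1]
11. ¬(q → p), 1   [¬◇-rule on 5 via 0R1]
12. q, 1   [¬→-rule on 11]
13. q → p, 1   [∨-rule on 9 (branches; this branch)]
14. p, 1   [→-rule on 13 (branches; this branch)]
Accessibility: 0R0, 0R1, 1R1
Branch closes: p and ¬p both at 1.
Every branch of the negation's tableau closes; the branch above is one of them.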